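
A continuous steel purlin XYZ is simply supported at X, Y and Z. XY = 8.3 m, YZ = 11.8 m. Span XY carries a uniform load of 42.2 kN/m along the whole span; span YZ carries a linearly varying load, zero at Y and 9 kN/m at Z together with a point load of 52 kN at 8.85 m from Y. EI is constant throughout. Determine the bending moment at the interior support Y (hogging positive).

M_Y = 235.2 kN·m

Insert a hinge at Y; M_Y is the redundant, and each span becomes simply supported.
End slopes at the hinge Y, treating each span as simply supported:
  span XY: UDL 42.2: wL³/(24EI) = 1005/EI
  span YZ: triangular load, peak 9: 7w₀L³/(360EI) = 287.5/EI
  span YZ: point load 52 at a = 8.85: Pab(L + b)/(6LEI) = 282.8/EI
  relative rotation θ_0 = (1005 + 570.4)/EI = 1576/EI
A unit hogging moment at Y produces rotation L₁/(3EI) + L₂/(3EI) = 6.7/EI.
Slope continuity at Y: θ_0 = M_Y·6.7/EI, so M_Y = 1576/6.7 = 235.2 kN·m (hogging).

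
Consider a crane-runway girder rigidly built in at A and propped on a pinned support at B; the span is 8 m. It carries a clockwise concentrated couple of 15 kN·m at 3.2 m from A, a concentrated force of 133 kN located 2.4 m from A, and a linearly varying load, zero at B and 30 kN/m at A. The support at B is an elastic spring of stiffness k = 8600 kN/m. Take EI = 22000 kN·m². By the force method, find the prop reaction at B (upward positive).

R_B = 41.34 kN

Release the roller at B. Primary structure: cantilever fixed at A.
Free-end deflection of the primary structure under the applied loading (downward +):
  clockwise couple 15 at a = 3.2: M₀a(2L − a)/(2EI) = 307.2/EI
  point load 133 at a = 2.4: Pa²(3L − a)/(6EI) = 2758/EI
  triangular load, peak 30 at the fixed end: w₀L⁴/(30EI) = 4096/EI
  δ_0 = 7161/EI
Flexibility coefficient — unit upward force at B: δ_{BB} = L³/(3EI) = 170.7/EI.
With EI = 22000 kN·m²: δ_0 = 0.3255 m and δ_{BB} = 0.007758 m/kN.
Compatibility — the spring shortens by R_B/k under the reaction it provides: δ_0 − R_B·δ_{BB} = R_B/k. With 1/k = 0.000116 m/kN, R_B = δ_0 / (δ_{BB} + 1/k) = 0.3255 / (0.007758 + 0.000116) = 41.34 kN.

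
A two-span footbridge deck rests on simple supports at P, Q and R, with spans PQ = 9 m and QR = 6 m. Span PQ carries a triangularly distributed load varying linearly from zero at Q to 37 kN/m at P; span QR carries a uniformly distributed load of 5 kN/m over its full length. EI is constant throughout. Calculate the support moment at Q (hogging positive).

M_Q = 113.9 kN·m

Insert a hinge at Q; M_Q is the redundant, and each span becomes simply supported.
End slopes at the hinge Q, treating each span as simply supported:
  span PQ: triangular load, peak 37: 7w₀L³/(360EI) = 524.5/EI
  span QR: UDL 5: wL³/(24EI) = 45/EI
  relative rotation θ_0 = (524.5 + 45)/EI = 569.5/EI
A unit hogging moment at Q produces rotation L₁/(3EI) + L₂/(3EI) = 5/EI.
Slope continuity at Q: θ_0 = M_Q·5/EI, so M_Q = 569.5/5 = 113.9 kN·m (hogging).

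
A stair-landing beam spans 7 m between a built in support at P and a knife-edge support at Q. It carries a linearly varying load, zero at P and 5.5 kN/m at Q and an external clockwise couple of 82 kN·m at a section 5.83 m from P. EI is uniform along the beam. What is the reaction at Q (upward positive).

Remove the prop at Q; the released (primary) structure is a cantilever built in at P.
Downward deflection at the released point Q due to the loads:
  triangular load, peak 5.5 at the free end: 11w₀L⁴/(120EI) = 1211/EI
  clockwise couple 82 at a = 5.83: M₀a(2L − a)/(2EI) = 1953/EI
  δ_0 = 3163/EI
Flexibility coefficient — unit upward force at Q: δ_{QQ} = L³/(3EI) = 114.3/EI.
Compatibility at Q: δ_0 − R_Q·δ_{QQ} = 0, so R_Q = 3163/114.3 = 27.67 kN.

R_Q = 27.67 kN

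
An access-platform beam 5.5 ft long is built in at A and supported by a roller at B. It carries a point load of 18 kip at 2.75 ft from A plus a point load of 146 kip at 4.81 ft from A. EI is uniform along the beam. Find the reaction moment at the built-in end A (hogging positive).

Release the roller at B. Primary structure: cantilever fixed at A.
Primary-structure tip deflection at B by superposition:
  point load 18 at a = 2.75: Pa²(3L − a)/(6EI) = 312/EI
  point load 146 at a = 4.81: Pa²(3L − a)/(6EI) = 6581/EI
  δ_0 = 6893/EI
Tip deflection under a unit load at B: L³/(3EI) = 55.46/EI.
Compatibility at B: δ_0 − R_B·δ_{BB} = 0, so R_B = 6893/55.46 = 124.3 kip.
Moment equilibrium about A: M_A = Σ(load moments about A) − R_B·L = 751.8 − 124.3×5.5 = 68.14 kip·ft.

M_A = 68.14 kip·ft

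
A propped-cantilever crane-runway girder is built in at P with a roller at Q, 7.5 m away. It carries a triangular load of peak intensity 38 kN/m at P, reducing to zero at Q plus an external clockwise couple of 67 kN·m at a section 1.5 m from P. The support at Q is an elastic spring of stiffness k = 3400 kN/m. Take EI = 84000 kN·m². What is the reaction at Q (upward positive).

Choose R_Q as the redundant. The primary structure is the cantilever fixed at P.
Free-end deflection of the primary structure under the applied loading (downward +):
  triangular load, peak 38 at the fixed end: w₀L⁴/(30EI) = 4008/EI
  clockwise couple 67 at a = 1.5: M₀a(2L − a)/(2EI) = 678.4/EI
  δ_0 = 4686/EI
Tip deflection under a unit load at Q: L³/(3EI) = 140.6/EI.
With EI = 84000 kN·m²: δ_0 = 0.055788 m and δ_{QQ} = 0.001674 m/kN.
Compatibility — the spring shortens by R_Q/k under the reaction it provides: δ_0 − R_Q·δ_{QQ} = R_Q/k. With 1/k = 0.000294 m/kN, R_Q = δ_0 / (δ_{QQ} + 1/k) = 0.055788 / (0.001674 + 0.000294) = 28.34 kN.

R_Q = 28.34 kN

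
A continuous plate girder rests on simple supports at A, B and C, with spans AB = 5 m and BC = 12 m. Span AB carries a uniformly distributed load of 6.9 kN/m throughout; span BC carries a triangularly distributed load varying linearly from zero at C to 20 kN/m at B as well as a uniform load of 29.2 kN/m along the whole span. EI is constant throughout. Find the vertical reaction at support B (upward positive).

R_B = 417.8 kN

Release continuity at B by inserting a hinge; the redundant is the internal moment M_B. The primary structure is two simply-supported spans AB and BC.
End slopes at the hinge B, treating each span as simply supported:
  span AB: UDL 6.9: wL³/(24EI) = 35.94/EI
  span BC: triangular load, peak 20: w₀L³/(45EI) = 768/EI
  span BC: UDL 29.2: wL³/(24EI) = 2102/EI
  relative rotation θ_0 = (35.94 + 2870)/EI = 2906/EI
A unit hogging moment at B produces rotation L₁/(3EI) + L₂/(3EI) = 5.667/EI.
Compatibility: M_B·(L₁+L₂)/(3EI) = θ_0, giving M_B = 512.9 kN·m (hogging).
Span AB, ΣM about A with M_B applied at B: R_B^{AB}·5 = 86.25 + 512.9, so R_B^{AB} = 119.8 kN and R_A = 34.5 − 119.8 = -85.33 kN.
Span BC, ΣM about C: R_B^{BC}·12 = 3062 + 512.9, so R_B^{BC} = 297.9 kN and R_C = 470.4 − 297.9 = 172.5 kN.
R_B = 119.8 + 297.9 = 417.8 kN.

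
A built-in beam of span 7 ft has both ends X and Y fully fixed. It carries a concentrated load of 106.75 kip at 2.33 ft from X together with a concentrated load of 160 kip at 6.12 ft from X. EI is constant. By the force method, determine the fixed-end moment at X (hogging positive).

M_X = 126.2 kip·ft

Release both end moments; the primary structure is a simply-supported span XY with redundants M_X and M_Y.
End rotations of the released simple span under the applied load (×1/EI):
  at X: point load 106.75 at a = 2.33: Pab(L + b)/(6LEI) = 322.7/EI
  at Y: point load 106.75 at a = 2.33: Pab(L + a)/(6LEI) = 258/EI
  at X: point load 160 at a = 6.12: Pab(L + b)/(6LEI) = 161.7/EI
  at Y: point load 160 at a = 6.12: Pab(L + a)/(6LEI) = 269.2/EI
  θ_X0 = 484.4/EI,  θ_Y0 = 527.2/EI
Flexibility coefficients: a unit moment at one end gives L/(3EI) there and L/(6EI) at the far end, so f₁₁ = f₂₂ = 2.333/EI and f₁₂ = f₂₁ = 1.167/EI.
Compatibility — zero rotation at each built-in end:
  2.333 M_X + 1.167 M_Y = 484.4
  1.167 M_X + 2.333 M_Y = 527.2
Solving the pair gives M_X = 126.2 kip·ft and M_Y = 162.9 kip·ft (hogging).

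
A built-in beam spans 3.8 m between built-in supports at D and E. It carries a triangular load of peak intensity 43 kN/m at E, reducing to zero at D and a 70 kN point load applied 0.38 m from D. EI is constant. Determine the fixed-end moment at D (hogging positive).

Release both end moments; the primary structure is a simply-supported span DE with redundants M_D and M_E.
End rotations of the released simple span under the applied load (×1/EI):
  at D: triangular load, peak 43: 7w₀L³/(360EI) = 45.88/EI
  at E: triangular load, peak 43: w₀L³/(45EI) = 52.43/EI
  at D: point load 70 at a = 0.38: Pab(L + b)/(6LEI) = 28.81/EI
  at E: point load 70 at a = 0.38: Pab(L + a)/(6LEI) = 16.68/EI
  θ_D0 = 74.69/EI,  θ_E0 = 69.11/EI
Flexibility coefficients: a unit moment at one end gives L/(3EI) there and L/(6EI) at the far end, so f₁₁ = f₂₂ = 1.267/EI and f₁₂ = f₂₁ = 0.6333/EI.
Compatibility — zero rotation at each built-in end:
  1.267 M_D + 0.6333 M_E = 74.69
  0.6333 M_D + 1.267 M_E = 69.11
Solving the pair gives M_D = 42.24 kN·m and M_E = 33.44 kN·m (hogging).

M_D = 42.24 kN·m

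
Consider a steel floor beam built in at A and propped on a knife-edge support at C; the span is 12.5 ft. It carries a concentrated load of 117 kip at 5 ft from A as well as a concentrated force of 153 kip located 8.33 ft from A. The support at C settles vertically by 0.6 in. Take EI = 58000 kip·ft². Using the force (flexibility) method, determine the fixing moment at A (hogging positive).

Choose R_C as the redundant. The primary structure is the cantilever fixed at A.
Free-end deflection of the primary structure under the applied loading (downward +):
  point load 117 at a = 5: Pa²(3L − a)/(6EI) = 15844/EI
  point load 153 at a = 8.33: Pa²(3L − a)/(6EI) = 51614/EI
  δ_0 = 67458/EI
Flexibility coefficient — unit upward force at C: δ_{CC} = L³/(3EI) = 651/EI.
With EI = 58000 kip·ft²: δ_0 = 1.1631 ft and δ_{CC} = 0.011225 ft/kip.
Compatibility — the beam at C must follow the support down by 0.05 ft: δ_0 − R_C·δ_{CC} = 0.05, so R_C = (1.1631 − 0.05)/0.011225 = 99.16 kip.
Moment equilibrium about A: M_A = Σ(load moments about A) − R_C·L = 1859 − 99.16×12.5 = 620 kip·ft.

M_A = 620 kip·ft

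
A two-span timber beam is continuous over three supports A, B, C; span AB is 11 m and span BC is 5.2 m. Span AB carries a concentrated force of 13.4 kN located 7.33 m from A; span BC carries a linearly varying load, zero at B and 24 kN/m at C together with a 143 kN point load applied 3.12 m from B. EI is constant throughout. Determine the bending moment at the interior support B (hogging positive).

Take M_B as the redundant. Released structure: two simple spans AB and BC with a hinge at B.
End slopes at the hinge B, treating each span as simply supported:
  span AB: point load 13.4 at a = 7.33: Pab(L + a)/(6LEI) = 100.1/EI
  span BC: triangular load, peak 24: 7w₀L³/(360EI) = 65.62/EI
  span BC: point load 143 at a = 3.12: Pab(L + b)/(6LEI) = 216.5/EI
  relative rotation θ_0 = (100.1 + 282.2)/EI = 382.3/EI
A unit hogging moment at B produces rotation L₁/(3EI) + L₂/(3EI) = 5.4/EI.
Compatibility: M_B·(L₁+L₂)/(3EI) = θ_0, giving M_B = 70.79 kN·m (hogging).

M_B = 70.79 kN·m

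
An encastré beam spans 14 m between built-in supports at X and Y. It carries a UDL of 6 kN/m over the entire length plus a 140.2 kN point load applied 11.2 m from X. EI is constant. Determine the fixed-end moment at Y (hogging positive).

Release both end moments; the primary structure is a simply-supported span XY with redundants M_X and M_Y.
End rotations of the released simple span under the applied load (×1/EI):
  at X: UDL 6: wL³/(24EI) = 686/EI
  at Y: UDL 6: wL³/(24EI) = 686/EI
  at X: point load 140.2 at a = 11.2: Pab(L + b)/(6LEI) = 879.3/EI
  at Y: point load 140.2 at a = 11.2: Pab(L + a)/(6LEI) = 1319/EI
  θ_X0 = 1565/EI,  θ_Y0 = 2005/EI
Flexibility coefficients: a unit moment at one end gives L/(3EI) there and L/(6EI) at the far end, so f₁₁ = f₂₂ = 4.667/EI and f₁₂ = f₂₁ = 2.333/EI.
Compatibility — zero rotation at each built-in end:
  4.667 M_X + 2.333 M_Y = 1565
  2.333 M_X + 4.667 M_Y = 2005
Solving the pair gives M_X = 160.8 kN·m and M_Y = 349.2 kN·m (hogging).

M_Y = 349.2 kN·m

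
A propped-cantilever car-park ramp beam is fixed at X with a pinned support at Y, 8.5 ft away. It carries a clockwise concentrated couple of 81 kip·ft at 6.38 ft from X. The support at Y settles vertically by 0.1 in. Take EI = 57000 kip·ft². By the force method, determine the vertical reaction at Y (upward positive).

Release the roller at Y. Primary structure: cantilever fixed at X.
Primary-structure tip deflection at Y by superposition:
  clockwise couple 81 at a = 6.38: M₀a(2L − a)/(2EI) = 2744/EI
Tip deflection under a unit load at Y: L³/(3EI) = 204.7/EI.
With EI = 57000 kip·ft²: δ_0 = 0.048142 ft and δ_{YY} = 0.003591 ft/kip.
Compatibility — the beam at Y must follow the support down by 0.008333 ft: δ_0 − R_Y·δ_{YY} = 0.008333, so R_Y = (0.048142 − 0.008333)/0.003591 = 11.08 kip.

R_Y = 11.08 kip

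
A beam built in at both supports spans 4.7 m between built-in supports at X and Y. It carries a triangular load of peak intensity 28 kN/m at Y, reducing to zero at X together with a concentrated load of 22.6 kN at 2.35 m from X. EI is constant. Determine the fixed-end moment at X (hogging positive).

M_X = 33.89 kN·m

Release both end moments; the primary structure is a simply-supported span XY with redundants M_X and M_Y.
On the primary (simply-supported) span, the end slopes from the loading are:
  at X: triangular load, peak 28: 7w₀L³/(360EI) = 56.53/EI
  at Y: triangular load, peak 28: w₀L³/(45EI) = 64.6/EI
  at X: point load 22.6 at a = 2.35: Pab(L + b)/(6LEI) = 31.2/EI
  at Y: point load 22.6 at a = 2.35: Pab(L + a)/(6LEI) = 31.2/EI
  θ_X0 = 87.73/EI,  θ_Y0 = 95.8/EI
Flexibility coefficients: a unit moment at one end gives L/(3EI) there and L/(6EI) at the far end, so f₁₁ = f₂₂ = 1.567/EI and f₁₂ = f₂₁ = 0.7833/EI.
Compatibility — zero rotation at each built-in end:
  1.567 M_X + 0.7833 M_Y = 87.73
  0.7833 M_X + 1.567 M_Y = 95.8
Solving the pair gives M_X = 33.89 kN·m and M_Y = 44.2 kN·m (hogging).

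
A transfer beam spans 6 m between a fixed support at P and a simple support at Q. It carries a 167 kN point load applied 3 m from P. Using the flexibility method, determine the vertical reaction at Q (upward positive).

R_Q = 52.19 kN

Choose R_Q as the redundant. The primary structure is the cantilever fixed at P.
Downward deflection at the released point Q due to the loads:
  point load 167 at a = 3: Pa²(3L − a)/(6EI) = 3758/EI
Flexibility coefficient — unit upward force at Q: δ_{QQ} = L³/(3EI) = 72/EI.
The prop prevents deflection at Q: R_Q = δ_0/δ_{QQ} = 3758/72 = 52.19 kN.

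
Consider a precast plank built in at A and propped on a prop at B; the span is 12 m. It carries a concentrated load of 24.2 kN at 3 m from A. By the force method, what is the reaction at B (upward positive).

R_B = 2.08 kN

Choose R_B as the redundant. The primary structure is the cantilever fixed at A.
Deflection at B on the released cantilever, summing each load's contribution:
  point load 24.2 at a = 3: Pa²(3L − a)/(6EI) = 1198/EI
Tip deflection under a unit load at B: L³/(3EI) = 576/EI.
The prop prevents deflection at B: R_B = δ_0/δ_{BB} = 1198/576 = 2.08 kN.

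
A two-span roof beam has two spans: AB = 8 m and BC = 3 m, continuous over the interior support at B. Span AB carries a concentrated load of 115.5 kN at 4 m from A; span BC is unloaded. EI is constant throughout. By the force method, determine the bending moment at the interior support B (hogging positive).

Insert a hinge at B; M_B is the redundant, and each span becomes simply supported.
Rotations at B on the released spans (each span's end-slope, ×1/EI):
  span AB: point load 115.5 at a = 4: Pab(L + a)/(6LEI) = 462/EI
  relative rotation θ_0 = (462 + 0)/EI = 462/EI
A unit hogging moment at B produces rotation L₁/(3EI) + L₂/(3EI) = 3.667/EI.
Slope continuity at B: θ_0 = M_B·3.667/EI, so M_B = 462/3.667 = 126 kN·m (hogging).

M_B = 126 kN·m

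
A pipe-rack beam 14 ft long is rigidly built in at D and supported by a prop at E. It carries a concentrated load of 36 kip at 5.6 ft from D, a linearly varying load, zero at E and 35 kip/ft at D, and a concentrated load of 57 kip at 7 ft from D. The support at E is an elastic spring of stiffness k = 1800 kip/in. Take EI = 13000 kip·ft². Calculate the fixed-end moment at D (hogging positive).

Take the reaction at E as the redundant and release it; the primary structure is a cantilever fixed at D.
Deflection at E on the released cantilever, summing each load's contribution:
  point load 36 at a = 5.6: Pa²(3L − a)/(6EI) = 6849/EI
  triangular load, peak 35 at the fixed end: w₀L⁴/(30EI) = 44819/EI
  point load 57 at a = 7: Pa²(3L − a)/(6EI) = 16292/EI
  δ_0 = 67960/EI
Flexibility coefficient — unit upward force at E: δ_{EE} = L³/(3EI) = 914.7/EI.
With EI = 13000 kip·ft²: δ_0 = 5.2277 ft and δ_{EE} = 0.070359 ft/kip.
Compatibility — the spring shortens by R_E/k under the reaction it provides: δ_0 − R_E·δ_{EE} = R_E/k. With 1/k = 1/(1800×12) ft/kip = 0.000046 ft/kip, R_E = δ_0 / (δ_{EE} + 1/k) = 5.2277 / (0.070359 + 0.000046) = 74.25 kip.
Moment equilibrium about D: M_D = Σ(load moments about D) − R_E·L = 1744 − 74.25×14 = 704.4 kip·ft.

M_D = 704.4 kip·ft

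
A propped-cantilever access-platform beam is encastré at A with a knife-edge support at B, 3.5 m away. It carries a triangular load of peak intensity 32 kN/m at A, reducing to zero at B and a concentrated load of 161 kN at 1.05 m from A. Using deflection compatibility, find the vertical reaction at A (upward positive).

Release the roller at B. Primary structure: cantilever fixed at A.
Primary-structure tip deflection at B by superposition:
  triangular load, peak 32 at the fixed end: w₀L⁴/(30EI) = 160.1/EI
  point load 161 at a = 1.05: Pa²(3L − a)/(6EI) = 279.6/EI
  δ_0 = 439.6/EI
Tip deflection under a unit load at B: L³/(3EI) = 14.29/EI.
Compatibility at B: δ_0 − R_B·δ_{BB} = 0, so R_B = 439.6/14.29 = 30.76 kN.
Vertical equilibrium: R_A = ΣP − R_B = 217 − 30.76 = 186.2 kN.

R_A = 186.2 kN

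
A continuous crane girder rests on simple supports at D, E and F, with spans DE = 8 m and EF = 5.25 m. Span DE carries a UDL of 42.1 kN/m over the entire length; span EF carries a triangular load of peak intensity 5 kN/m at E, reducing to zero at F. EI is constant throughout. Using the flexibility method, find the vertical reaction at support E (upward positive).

Take M_E as the redundant. Released structure: two simple spans DE and EF with a hinge at E.
Rotations at E on the released spans (each span's end-slope, ×1/EI):
  span DE: UDL 42.1: wL³/(24EI) = 898.1/EI
  span EF: triangular load, peak 5: w₀L³/(45EI) = 16.08/EI
  relative rotation θ_0 = (898.1 + 16.08)/EI = 914.2/EI
A unit hogging moment at E produces rotation L₁/(3EI) + L₂/(3EI) = 4.417/EI.
Slope continuity at E: θ_0 = M_E·4.417/EI, so M_E = 914.2/4.417 = 207 kN·m (hogging).
Span DE, ΣM about D with M_E applied at E: R_E^{DE}·8 = 1347 + 207, so R_E^{DE} = 194.3 kN and R_D = 336.8 − 194.3 = 142.5 kN.
Span EF, ΣM about F: R_E^{EF}·5.25 = 45.94 + 207, so R_E^{EF} = 48.18 kN and R_F = 13.12 − 48.18 = -35.05 kN.
R_E = 194.3 + 48.18 = 242.5 kN.

R_E = 242.5 kN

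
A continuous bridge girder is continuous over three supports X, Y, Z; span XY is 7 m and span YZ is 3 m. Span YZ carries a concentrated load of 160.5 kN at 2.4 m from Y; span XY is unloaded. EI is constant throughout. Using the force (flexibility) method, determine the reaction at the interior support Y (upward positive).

R_Y = 38.7 kN

Release continuity at Y by inserting a hinge; the redundant is the internal moment M_Y. The primary structure is two simply-supported spans XY and YZ.
Discontinuity in slope at Y on the released structure — sum the simple-span end rotations:
  span YZ: point load 160.5 at a = 2.4: Pab(L + b)/(6LEI) = 46.22/EI
  relative rotation θ_0 = (0 + 46.22)/EI = 46.22/EI
A unit hogging moment at Y produces rotation L₁/(3EI) + L₂/(3EI) = 3.333/EI.
Compatibility: M_Y·(L₁+L₂)/(3EI) = θ_0, giving M_Y = 13.87 kN·m (hogging).
Span XY, ΣM about X with M_Y applied at Y: R_Y^{XY}·7 = 0 + 13.87, so R_Y^{XY} = 1.981 kN and R_X = 0 − 1.981 = -1.981 kN.
Span YZ, ΣM about Z: R_Y^{YZ}·3 = 96.3 + 13.87, so R_Y^{YZ} = 36.72 kN and R_Z = 160.5 − 36.72 = 123.8 kN.
R_Y = 1.981 + 36.72 = 38.7 kN.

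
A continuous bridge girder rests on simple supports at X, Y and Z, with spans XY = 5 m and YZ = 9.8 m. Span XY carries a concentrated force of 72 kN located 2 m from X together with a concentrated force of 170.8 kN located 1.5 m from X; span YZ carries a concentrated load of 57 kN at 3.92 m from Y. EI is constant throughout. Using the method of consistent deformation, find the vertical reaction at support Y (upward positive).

Insert a hinge at Y; M_Y is the redundant, and each span becomes simply supported.
End slopes at the hinge Y, treating each span as simply supported:
  span XY: point load 72 at a = 2: Pab(L + a)/(6LEI) = 100.8/EI
  span XY: point load 170.8 at a = 1.5: Pab(L + a)/(6LEI) = 194.3/EI
  span YZ: point load 57 at a = 3.92: Pab(L + b)/(6LEI) = 350.4/EI
  relative rotation θ_0 = (295.1 + 350.4)/EI = 645.4/EI
A unit hogging moment at Y produces rotation L₁/(3EI) + L₂/(3EI) = 4.933/EI.
Slope continuity at Y: θ_0 = M_Y·4.933/EI, so M_Y = 645.4/4.933 = 130.8 kN·m (hogging).
Span XY, ΣM about X with M_Y applied at Y: R_Y^{XY}·5 = 400.2 + 130.8, so R_Y^{XY} = 106.2 kN and R_X = 242.8 − 106.2 = 136.6 kN.
Span YZ, ΣM about Z: R_Y^{YZ}·9.8 = 335.2 + 130.8, so R_Y^{YZ} = 47.55 kN and R_Z = 57 − 47.55 = 9.45 kN.
R_Y = 106.2 + 47.55 = 153.8 kN.

R_Y = 153.8 kN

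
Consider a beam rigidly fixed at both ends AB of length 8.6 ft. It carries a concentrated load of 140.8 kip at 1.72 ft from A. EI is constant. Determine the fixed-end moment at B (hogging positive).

Release both end moments; the primary structure is a simply-supported span AB with redundants M_A and M_B.
On the primary (simply-supported) span, the end slopes from the loading are:
  at A: point load 140.8 at a = 1.72: Pab(L + b)/(6LEI) = 499.9/EI
  at B: point load 140.8 at a = 1.72: Pab(L + a)/(6LEI) = 333.2/EI
  θ_A0 = 499.9/EI,  θ_B0 = 333.2/EI
Flexibility coefficients: a unit moment at one end gives L/(3EI) there and L/(6EI) at the far end, so f₁₁ = f₂₂ = 2.867/EI and f₁₂ = f₂₁ = 1.433/EI.
Compatibility — zero rotation at each built-in end:
  2.867 M_A + 1.433 M_B = 499.9
  1.433 M_A + 2.867 M_B = 333.2
Solving the pair gives M_A = 155 kip·ft and M_B = 38.75 kip·ft (hogging).

M_B = 38.75 kip·ft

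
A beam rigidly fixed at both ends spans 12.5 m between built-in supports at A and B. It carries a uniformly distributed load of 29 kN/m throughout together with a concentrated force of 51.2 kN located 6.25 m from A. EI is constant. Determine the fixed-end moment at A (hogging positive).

Take the two fixed-end moments M_A, M_B as redundants; the released structure is the simple span AB.
Simple-span end rotations at A and B under the given loads:
  at A: UDL 29: wL³/(24EI) = 2360/EI
  at B: UDL 29: wL³/(24EI) = 2360/EI
  at A: point load 51.2 at a = 6.25: Pab(L + b)/(6LEI) = 500/EI
  at B: point load 51.2 at a = 6.25: Pab(L + a)/(6LEI) = 500/EI
  θ_A0 = 2860/EI,  θ_B0 = 2860/EI
Flexibility coefficients: a unit moment at one end gives L/(3EI) there and L/(6EI) at the far end, so f₁₁ = f₂₂ = 4.167/EI and f₁₂ = f₂₁ = 2.083/EI.
Compatibility — zero rotation at each built-in end:
  4.167 M_A + 2.083 M_B = 2860
  2.083 M_A + 4.167 M_B = 2860
Solving the pair gives M_A = 457.6 kN·m and M_B = 457.6 kN·m (hogging).

M_A = 457.6 kN·m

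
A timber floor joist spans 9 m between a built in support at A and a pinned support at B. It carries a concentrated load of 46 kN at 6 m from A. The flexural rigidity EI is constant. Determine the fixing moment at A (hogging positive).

Remove the prop at B; the released (primary) structure is a cantilever built in at A.
Deflection at B on the released cantilever, summing each load's contribution:
  point load 46 at a = 6: Pa²(3L − a)/(6EI) = 5796/EI
Flexibility coefficient — unit upward force at B: δ_{BB} = L³/(3EI) = 243/EI.
Compatibility at B: δ_0 − R_B·δ_{BB} = 0, so R_B = 5796/243 = 23.85 kN.
Moment equilibrium about A: M_A = Σ(load moments about A) − R_B·L = 276 − 23.85×9 = 61.33 kN·m.

M_A = 61.33 kN·m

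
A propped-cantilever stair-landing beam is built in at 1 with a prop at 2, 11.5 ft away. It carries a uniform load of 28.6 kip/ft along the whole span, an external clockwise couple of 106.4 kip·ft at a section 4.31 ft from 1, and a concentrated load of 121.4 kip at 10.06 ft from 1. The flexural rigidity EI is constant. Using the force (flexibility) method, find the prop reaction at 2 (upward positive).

R_2 = 230.5 kip

Choose R_2 as the redundant. The primary structure is the cantilever fixed at 1.
Free-end deflection of the primary structure under the applied loading (downward +):
  UDL 28.6: wL⁴/(8EI) = 62527/EI
  clockwise couple 106.4 at a = 4.31: M₀a(2L − a)/(2EI) = 4285/EI
  point load 121.4 at a = 10.06: Pa²(3L − a)/(6EI) = 50045/EI
  δ_0 = 116858/EI
Flexibility coefficient — unit upward force at 2: δ_{22} = L³/(3EI) = 507/EI.
The prop prevents deflection at 2: R_2 = δ_0/δ_{22} = 116858/507 = 230.5 kip.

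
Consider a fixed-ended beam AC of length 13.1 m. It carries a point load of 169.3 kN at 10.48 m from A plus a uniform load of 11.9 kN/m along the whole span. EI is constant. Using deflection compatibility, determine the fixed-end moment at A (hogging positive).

Take the two fixed-end moments M_A, M_C as redundants; the released structure is the simple span AC.
On the primary (simply-supported) span, the end slopes from the loading are:
  at A: point load 169.3 at a = 10.48: Pab(L + b)/(6LEI) = 929.7/EI
  at C: point load 169.3 at a = 10.48: Pab(L + a)/(6LEI) = 1395/EI
  at A: UDL 11.9: wL³/(24EI) = 1115/EI
  at C: UDL 11.9: wL³/(24EI) = 1115/EI
  θ_A0 = 2044/EI,  θ_C0 = 2509/EI
Flexibility coefficients: a unit moment at one end gives L/(3EI) there and L/(6EI) at the far end, so f₁₁ = f₂₂ = 4.367/EI and f₁₂ = f₂₁ = 2.183/EI.
Compatibility — zero rotation at each built-in end:
  4.367 M_A + 2.183 M_C = 2044
  2.183 M_A + 4.367 M_C = 2509
Solving the pair gives M_A = 241.2 kN·m and M_C = 454.1 kN·m (hogging).

M_A = 241.2 kN·m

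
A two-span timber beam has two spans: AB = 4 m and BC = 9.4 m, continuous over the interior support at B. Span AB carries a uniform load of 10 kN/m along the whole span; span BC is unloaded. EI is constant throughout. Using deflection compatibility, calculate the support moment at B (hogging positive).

M_B = 5.97 kN·m

Insert a hinge at B; M_B is the redundant, and each span becomes simply supported.
End slopes at the hinge B, treating each span as simply supported:
  span AB: UDL 10: wL³/(24EI) = 26.67/EI
  relative rotation θ_0 = (26.67 + 0)/EI = 26.67/EI
A unit hogging moment at B produces rotation L₁/(3EI) + L₂/(3EI) = 4.467/EI.
Slope continuity at B: θ_0 = M_B·4.467/EI, so M_B = 26.67/4.467 = 5.97 kN·m (hogging).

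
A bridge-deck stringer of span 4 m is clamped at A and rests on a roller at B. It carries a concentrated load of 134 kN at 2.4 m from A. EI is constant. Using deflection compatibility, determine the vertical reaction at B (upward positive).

Release the roller at B. Primary structure: cantilever fixed at A.
Free-end deflection of the primary structure under the applied loading (downward +):
  point load 134 at a = 2.4: Pa²(3L − a)/(6EI) = 1235/EI
Flexibility coefficient — unit upward force at B: δ_{BB} = L³/(3EI) = 21.33/EI.
The prop prevents deflection at B: R_B = δ_0/δ_{BB} = 1235/21.33 = 57.89 kN.

R_B = 57.89 kN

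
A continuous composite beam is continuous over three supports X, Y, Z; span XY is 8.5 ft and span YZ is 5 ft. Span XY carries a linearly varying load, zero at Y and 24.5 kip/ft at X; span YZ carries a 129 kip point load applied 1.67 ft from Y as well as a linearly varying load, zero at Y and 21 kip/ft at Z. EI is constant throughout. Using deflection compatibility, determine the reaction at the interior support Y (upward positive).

Insert a hinge at Y; M_Y is the redundant, and each span becomes simply supported.
End slopes at the hinge Y, treating each span as simply supported:
  span XY: triangular load, peak 24.5: 7w₀L³/(360EI) = 292.6/EI
  span YZ: point load 129 at a = 1.67: Pab(L + b)/(6LEI) = 199.2/EI
  span YZ: triangular load, peak 21: 7w₀L³/(360EI) = 51.04/EI
  relative rotation θ_0 = (292.6 + 250.2)/EI = 542.8/EI
A unit hogging moment at Y produces rotation L₁/(3EI) + L₂/(3EI) = 4.5/EI.
Compatibility: M_Y·(L₁+L₂)/(3EI) = θ_0, giving M_Y = 120.6 kip·ft (hogging).
Span XY, ΣM about X with M_Y applied at Y: R_Y^{XY}·8.5 = 295 + 120.6, so R_Y^{XY} = 48.9 kip and R_X = 104.1 − 48.9 = 55.23 kip.
Span YZ, ΣM about Z: R_Y^{YZ}·5 = 517.1 + 120.6, so R_Y^{YZ} = 127.5 kip and R_Z = 181.5 − 127.5 = 53.96 kip.
R_Y = 48.9 + 127.5 = 176.4 kip.

R_Y = 176.4 kip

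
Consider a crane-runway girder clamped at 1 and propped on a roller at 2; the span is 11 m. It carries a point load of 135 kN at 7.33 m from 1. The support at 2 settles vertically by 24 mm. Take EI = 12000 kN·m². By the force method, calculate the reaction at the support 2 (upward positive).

R_2 = 69.3 kN

Release the roller at 2. Primary structure: cantilever fixed at 1.
Free-end deflection of the primary structure under the applied loading (downward +):
  point load 135 at a = 7.33: Pa²(3L − a)/(6EI) = 31032/EI
Flexibility coefficient — unit upward force at 2: δ_{22} = L³/(3EI) = 443.7/EI.
With EI = 12000 kN·m²: δ_0 = 2.586 m and δ_{22} = 0.036972 m/kN.
Compatibility — the beam at 2 must follow the support down by 0.024 m: δ_0 − R_2·δ_{22} = 0.024, so R_2 = (2.586 − 0.024)/0.036972 = 69.3 kN.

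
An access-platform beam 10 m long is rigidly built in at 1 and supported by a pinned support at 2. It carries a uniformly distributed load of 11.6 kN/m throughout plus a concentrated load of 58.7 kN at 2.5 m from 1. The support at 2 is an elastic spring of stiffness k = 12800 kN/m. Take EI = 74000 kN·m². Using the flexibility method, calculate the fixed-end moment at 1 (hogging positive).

Remove the prop at 2; the released (primary) structure is a cantilever built in at 1.
Free-end deflection of the primary structure under the applied loading (downward +):
  UDL 11.6: wL⁴/(8EI) = 14500/EI
  point load 58.7 at a = 2.5: Pa²(3L − a)/(6EI) = 1682/EI
  δ_0 = 16182/EI
Tip deflection under a unit load at 2: L³/(3EI) = 333.3/EI.
With EI = 74000 kN·m²: δ_0 = 0.21867 m and δ_{22} = 0.004505 m/kN.
Compatibility — the spring shortens by R_2/k under the reaction it provides: δ_0 − R_2·δ_{22} = R_2/k. With 1/k = 0.000078 m/kN, R_2 = δ_0 / (δ_{22} + 1/k) = 0.21867 / (0.004505 + 0.000078) = 47.72 kN.
Moment equilibrium about 1: M_1 = Σ(load moments about 1) − R_2·L = 726.8 − 47.72×10 = 249.6 kN·m.

M_1 = 249.6 kN·m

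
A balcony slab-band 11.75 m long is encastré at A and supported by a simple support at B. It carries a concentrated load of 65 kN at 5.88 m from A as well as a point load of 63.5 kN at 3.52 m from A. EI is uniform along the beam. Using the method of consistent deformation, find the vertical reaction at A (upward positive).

R_A = 100.5 kN

Remove the prop at B; the released (primary) structure is a cantilever built in at A.
Primary-structure tip deflection at B by superposition:
  point load 65 at a = 5.88: Pa²(3L − a)/(6EI) = 11001/EI
  point load 63.5 at a = 3.52: Pa²(3L − a)/(6EI) = 4161/EI
  δ_0 = 15162/EI
Flexibility coefficient — unit upward force at B: δ_{BB} = L³/(3EI) = 540.7/EI.
The prop prevents deflection at B: R_B = δ_0/δ_{BB} = 15162/540.7 = 28.04 kN.
Vertical equilibrium: R_A = ΣP − R_B = 128.5 − 28.04 = 100.5 kN.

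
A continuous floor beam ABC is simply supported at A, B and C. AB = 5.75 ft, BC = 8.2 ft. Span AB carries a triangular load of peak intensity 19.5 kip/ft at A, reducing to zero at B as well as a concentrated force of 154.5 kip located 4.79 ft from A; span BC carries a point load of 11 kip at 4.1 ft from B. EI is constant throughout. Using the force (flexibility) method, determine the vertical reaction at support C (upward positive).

Release continuity at B by inserting a hinge; the redundant is the internal moment M_B. The primary structure is two simply-supported spans AB and BC.
End slopes at the hinge B, treating each span as simply supported:
  span AB: triangular load, peak 19.5: 7w₀L³/(360EI) = 72.08/EI
  span AB: point load 154.5 at a = 4.79: Pab(L + a)/(6LEI) = 217/EI
  span BC: point load 11 at a = 4.1: Pab(L + b)/(6LEI) = 46.23/EI
  relative rotation θ_0 = (289.1 + 46.23)/EI = 335.4/EI
A unit hogging moment at B produces rotation L₁/(3EI) + L₂/(3EI) = 4.65/EI.
Compatibility: M_B·(L₁+L₂)/(3EI) = θ_0, giving M_B = 72.12 kip·ft (hogging).
Span BC, ΣM about C: R_B^{BC}·8.2 = 45.1 + 72.12, so R_B^{BC} = 14.3 kip and R_C = 11 − 14.3 = -3.295 kip.

R_C = -3.295 kip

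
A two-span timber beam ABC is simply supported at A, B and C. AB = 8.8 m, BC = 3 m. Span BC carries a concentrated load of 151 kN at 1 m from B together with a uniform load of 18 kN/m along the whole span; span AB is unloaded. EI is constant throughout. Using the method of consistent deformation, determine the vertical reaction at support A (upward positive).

R_A = -3.009 kN

Release continuity at B by inserting a hinge; the redundant is the internal moment M_B. The primary structure is two simply-supported spans AB and BC.
Rotations at B on the released spans (each span's end-slope, ×1/EI):
  span BC: point load 151 at a = 1: Pab(L + b)/(6LEI) = 83.89/EI
  span BC: UDL 18: wL³/(24EI) = 20.25/EI
  relative rotation θ_0 = (0 + 104.1)/EI = 104.1/EI
A unit hogging moment at B produces rotation L₁/(3EI) + L₂/(3EI) = 3.933/EI.
Compatibility: M_B·(L₁+L₂)/(3EI) = θ_0, giving M_B = 26.48 kN·m (hogging).
Span AB, ΣM about A with M_B applied at B: R_B^{AB}·8.8 = 0 + 26.48, so R_B^{AB} = 3.009 kN and R_A = 0 − 3.009 = -3.009 kN.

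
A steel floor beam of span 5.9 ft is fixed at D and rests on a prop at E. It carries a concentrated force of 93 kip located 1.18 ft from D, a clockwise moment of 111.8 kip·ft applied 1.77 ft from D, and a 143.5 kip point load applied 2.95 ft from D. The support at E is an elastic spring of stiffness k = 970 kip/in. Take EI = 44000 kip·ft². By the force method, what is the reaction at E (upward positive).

R_E = 61.17 kip

Release the roller at E. Primary structure: cantilever fixed at D.
Deflection at E on the released cantilever, summing each load's contribution:
  point load 93 at a = 1.18: Pa²(3L − a)/(6EI) = 356.5/EI
  clockwise couple 111.8 at a = 1.77: M₀a(2L − a)/(2EI) = 992.4/EI
  point load 143.5 at a = 2.95: Pa²(3L − a)/(6EI) = 3070/EI
  δ_0 = 4419/EI
Tip deflection under a unit load at E: L³/(3EI) = 68.46/EI.
With EI = 44000 kip·ft²: δ_0 = 0.10043 ft and δ_{EE} = 0.001556 ft/kip.
Compatibility — the spring shortens by R_E/k under the reaction it provides: δ_0 − R_E·δ_{EE} = R_E/k. With 1/k = 1/(970×12) ft/kip = 0.000086 ft/kip, R_E = δ_0 / (δ_{EE} + 1/k) = 0.10043 / (0.001556 + 0.000086) = 61.17 kip.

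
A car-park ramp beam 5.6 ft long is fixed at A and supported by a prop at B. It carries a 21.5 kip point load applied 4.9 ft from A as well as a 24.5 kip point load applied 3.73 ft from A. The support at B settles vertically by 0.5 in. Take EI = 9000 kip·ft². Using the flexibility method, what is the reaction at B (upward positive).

R_B = 23.77 kip

Choose R_B as the redundant. The primary structure is the cantilever fixed at A.
Primary-structure tip deflection at B by superposition:
  point load 21.5 at a = 4.9: Pa²(3L − a)/(6EI) = 1024/EI
  point load 24.5 at a = 3.73: Pa²(3L − a)/(6EI) = 742.5/EI
  δ_0 = 1766/EI
Flexibility coefficient — unit upward force at B: δ_{BB} = L³/(3EI) = 58.54/EI.
With EI = 9000 kip·ft²: δ_0 = 0.19626 ft and δ_{BB} = 0.006504 ft/kip.
Compatibility — the beam at B must follow the support down by 0.04167 ft: δ_0 − R_B·δ_{BB} = 0.04167, so R_B = (0.19626 − 0.04167)/0.006504 = 23.77 kip.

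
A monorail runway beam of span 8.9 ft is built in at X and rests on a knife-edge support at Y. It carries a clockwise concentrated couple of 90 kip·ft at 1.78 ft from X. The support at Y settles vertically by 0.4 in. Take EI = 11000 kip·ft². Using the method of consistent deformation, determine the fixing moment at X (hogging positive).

Remove the prop at Y; the released (primary) structure is a cantilever built in at X.
Deflection at Y on the released cantilever, summing each load's contribution:
  clockwise couple 90 at a = 1.78: M₀a(2L − a)/(2EI) = 1283/EI
Tip deflection under a unit load at Y: L³/(3EI) = 235/EI.
With EI = 11000 kip·ft²: δ_0 = 0.11665 ft and δ_{YY} = 0.021363 ft/kip.
Compatibility — the beam at Y must follow the support down by 0.03333 ft: δ_0 − R_Y·δ_{YY} = 0.03333, so R_Y = (0.11665 − 0.03333)/0.021363 = 3.9 kip.
Moment equilibrium about X: M_X = Σ(load moments about X) − R_Y·L = 90 − 3.9×8.9 = 55.29 kip·ft.

M_X = 55.29 kip·ft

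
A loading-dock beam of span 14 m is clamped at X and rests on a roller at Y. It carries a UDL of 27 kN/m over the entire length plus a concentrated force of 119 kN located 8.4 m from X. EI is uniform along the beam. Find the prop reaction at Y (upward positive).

R_Y = 193.2 kN

Choose R_Y as the redundant. The primary structure is the cantilever fixed at X.
Primary-structure tip deflection at Y by superposition:
  UDL 27: wL⁴/(8EI) = 129654/EI
  point load 119 at a = 8.4: Pa²(3L − a)/(6EI) = 47021/EI
  δ_0 = 176675/EI
Tip deflection under a unit load at Y: L³/(3EI) = 914.7/EI.
The prop prevents deflection at Y: R_Y = δ_0/δ_{YY} = 176675/914.7 = 193.2 kN.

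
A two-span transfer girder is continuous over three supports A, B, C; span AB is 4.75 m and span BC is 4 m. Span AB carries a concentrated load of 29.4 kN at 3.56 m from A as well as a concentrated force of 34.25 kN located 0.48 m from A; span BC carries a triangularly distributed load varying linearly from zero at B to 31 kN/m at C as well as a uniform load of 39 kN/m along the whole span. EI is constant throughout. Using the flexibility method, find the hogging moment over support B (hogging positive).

Insert a hinge at B; M_B is the redundant, and each span becomes simply supported.
Discontinuity in slope at B on the released structure — sum the simple-span end rotations:
  span AB: point load 29.4 at a = 3.56: Pab(L + a)/(6LEI) = 36.32/EI
  span AB: point load 34.25 at a = 0.48: Pab(L + a)/(6LEI) = 12.88/EI
  span BC: triangular load, peak 31: 7w₀L³/(360EI) = 38.58/EI
  span BC: UDL 39: wL³/(24EI) = 104/EI
  relative rotation θ_0 = (49.2 + 142.6)/EI = 191.8/EI
A unit hogging moment at B produces rotation L₁/(3EI) + L₂/(3EI) = 2.917/EI.
Slope continuity at B: θ_0 = M_B·2.917/EI, so M_B = 191.8/2.917 = 65.75 kN·m (hogging).

M_B = 65.75 kN·m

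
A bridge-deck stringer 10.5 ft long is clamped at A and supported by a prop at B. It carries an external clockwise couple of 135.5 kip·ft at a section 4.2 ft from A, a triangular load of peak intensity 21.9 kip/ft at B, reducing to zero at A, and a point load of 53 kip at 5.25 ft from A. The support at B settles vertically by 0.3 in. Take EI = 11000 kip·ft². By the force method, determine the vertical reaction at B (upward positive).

R_B = 91.47 kip

Remove the prop at B; the released (primary) structure is a cantilever built in at A.
Deflection at B on the released cantilever, summing each load's contribution:
  clockwise couple 135.5 at a = 4.2: M₀a(2L − a)/(2EI) = 4780/EI
  triangular load, peak 21.9 at the free end: 11w₀L⁴/(120EI) = 24401/EI
  point load 53 at a = 5.25: Pa²(3L − a)/(6EI) = 6391/EI
  δ_0 = 35573/EI
Flexibility coefficient — unit upward force at B: δ_{BB} = L³/(3EI) = 385.9/EI.
With EI = 11000 kip·ft²: δ_0 = 3.2339 ft and δ_{BB} = 0.03508 ft/kip.
Compatibility — the beam at B must follow the support down by 0.025 ft: δ_0 − R_B·δ_{BB} = 0.025, so R_B = (3.2339 − 0.025)/0.03508 = 91.47 kip.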